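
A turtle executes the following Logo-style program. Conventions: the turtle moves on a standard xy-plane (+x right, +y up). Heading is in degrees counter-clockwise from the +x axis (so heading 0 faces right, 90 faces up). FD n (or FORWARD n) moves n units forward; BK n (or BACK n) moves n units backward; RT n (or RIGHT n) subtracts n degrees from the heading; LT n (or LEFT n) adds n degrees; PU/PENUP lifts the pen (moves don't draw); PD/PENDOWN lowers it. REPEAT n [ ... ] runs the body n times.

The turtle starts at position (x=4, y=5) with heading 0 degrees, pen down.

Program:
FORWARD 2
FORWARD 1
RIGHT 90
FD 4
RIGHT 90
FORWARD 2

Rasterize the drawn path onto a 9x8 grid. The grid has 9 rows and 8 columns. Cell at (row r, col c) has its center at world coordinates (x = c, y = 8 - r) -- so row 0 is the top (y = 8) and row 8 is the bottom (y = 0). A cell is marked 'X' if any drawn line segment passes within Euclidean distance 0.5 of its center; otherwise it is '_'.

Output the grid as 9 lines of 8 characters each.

Answer: ________
________
________
____XXXX
_______X
_______X
_______X
_____XXX
________

Derivation:
Segment 0: (4,5) -> (6,5)
Segment 1: (6,5) -> (7,5)
Segment 2: (7,5) -> (7,1)
Segment 3: (7,1) -> (5,1)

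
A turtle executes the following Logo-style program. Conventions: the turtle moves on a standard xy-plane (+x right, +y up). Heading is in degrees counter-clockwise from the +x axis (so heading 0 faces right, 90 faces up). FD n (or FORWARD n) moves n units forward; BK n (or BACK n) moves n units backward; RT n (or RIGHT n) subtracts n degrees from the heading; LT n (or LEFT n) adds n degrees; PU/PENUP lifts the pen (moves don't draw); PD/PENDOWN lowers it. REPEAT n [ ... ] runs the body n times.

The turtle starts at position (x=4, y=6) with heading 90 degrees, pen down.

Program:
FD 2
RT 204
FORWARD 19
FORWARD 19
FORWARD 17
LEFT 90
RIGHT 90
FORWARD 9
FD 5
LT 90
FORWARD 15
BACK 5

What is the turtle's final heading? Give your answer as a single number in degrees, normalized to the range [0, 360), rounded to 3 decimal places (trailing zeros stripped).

Answer: 336

Derivation:
Executing turtle program step by step:
Start: pos=(4,6), heading=90, pen down
FD 2: (4,6) -> (4,8) [heading=90, draw]
RT 204: heading 90 -> 246
FD 19: (4,8) -> (-3.728,-9.357) [heading=246, draw]
FD 19: (-3.728,-9.357) -> (-11.456,-26.715) [heading=246, draw]
FD 17: (-11.456,-26.715) -> (-18.371,-42.245) [heading=246, draw]
LT 90: heading 246 -> 336
RT 90: heading 336 -> 246
FD 9: (-18.371,-42.245) -> (-22.031,-50.467) [heading=246, draw]
FD 5: (-22.031,-50.467) -> (-24.065,-55.035) [heading=246, draw]
LT 90: heading 246 -> 336
FD 15: (-24.065,-55.035) -> (-10.362,-61.136) [heading=336, draw]
BK 5: (-10.362,-61.136) -> (-14.929,-59.102) [heading=336, draw]
Final: pos=(-14.929,-59.102), heading=336, 8 segment(s) drawn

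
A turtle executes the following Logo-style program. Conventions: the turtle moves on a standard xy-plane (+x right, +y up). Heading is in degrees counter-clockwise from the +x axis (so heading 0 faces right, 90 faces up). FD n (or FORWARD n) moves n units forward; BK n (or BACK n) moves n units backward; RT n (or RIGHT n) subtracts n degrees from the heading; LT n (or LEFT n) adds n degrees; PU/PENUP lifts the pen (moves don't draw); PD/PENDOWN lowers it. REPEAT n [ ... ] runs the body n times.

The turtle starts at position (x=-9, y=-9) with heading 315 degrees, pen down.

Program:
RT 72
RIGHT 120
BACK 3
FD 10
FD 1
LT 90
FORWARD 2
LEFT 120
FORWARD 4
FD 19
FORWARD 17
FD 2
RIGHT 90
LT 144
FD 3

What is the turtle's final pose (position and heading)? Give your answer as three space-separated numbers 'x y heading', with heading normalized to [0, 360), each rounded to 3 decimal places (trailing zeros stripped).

Answer: 25.061 -21.086 27

Derivation:
Executing turtle program step by step:
Start: pos=(-9,-9), heading=315, pen down
RT 72: heading 315 -> 243
RT 120: heading 243 -> 123
BK 3: (-9,-9) -> (-7.366,-11.516) [heading=123, draw]
FD 10: (-7.366,-11.516) -> (-12.812,-3.129) [heading=123, draw]
FD 1: (-12.812,-3.129) -> (-13.357,-2.291) [heading=123, draw]
LT 90: heading 123 -> 213
FD 2: (-13.357,-2.291) -> (-15.034,-3.38) [heading=213, draw]
LT 120: heading 213 -> 333
FD 4: (-15.034,-3.38) -> (-11.47,-5.196) [heading=333, draw]
FD 19: (-11.47,-5.196) -> (5.459,-13.822) [heading=333, draw]
FD 17: (5.459,-13.822) -> (20.606,-21.54) [heading=333, draw]
FD 2: (20.606,-21.54) -> (22.388,-22.448) [heading=333, draw]
RT 90: heading 333 -> 243
LT 144: heading 243 -> 27
FD 3: (22.388,-22.448) -> (25.061,-21.086) [heading=27, draw]
Final: pos=(25.061,-21.086), heading=27, 9 segment(s) drawn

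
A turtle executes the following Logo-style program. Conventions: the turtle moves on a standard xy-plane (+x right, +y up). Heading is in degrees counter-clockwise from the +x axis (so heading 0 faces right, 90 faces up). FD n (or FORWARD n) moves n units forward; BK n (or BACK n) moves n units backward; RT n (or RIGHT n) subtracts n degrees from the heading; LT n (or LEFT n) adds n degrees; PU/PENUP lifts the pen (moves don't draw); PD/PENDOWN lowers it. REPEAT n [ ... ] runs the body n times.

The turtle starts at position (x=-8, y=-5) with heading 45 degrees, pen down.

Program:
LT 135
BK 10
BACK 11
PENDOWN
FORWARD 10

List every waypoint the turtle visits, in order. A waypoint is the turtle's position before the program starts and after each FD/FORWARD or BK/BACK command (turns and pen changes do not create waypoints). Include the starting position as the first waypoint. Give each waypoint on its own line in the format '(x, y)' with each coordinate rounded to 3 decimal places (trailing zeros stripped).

Executing turtle program step by step:
Start: pos=(-8,-5), heading=45, pen down
LT 135: heading 45 -> 180
BK 10: (-8,-5) -> (2,-5) [heading=180, draw]
BK 11: (2,-5) -> (13,-5) [heading=180, draw]
PD: pen down
FD 10: (13,-5) -> (3,-5) [heading=180, draw]
Final: pos=(3,-5), heading=180, 3 segment(s) drawn
Waypoints (4 total):
(-8, -5)
(2, -5)
(13, -5)
(3, -5)

Answer: (-8, -5)
(2, -5)
(13, -5)
(3, -5)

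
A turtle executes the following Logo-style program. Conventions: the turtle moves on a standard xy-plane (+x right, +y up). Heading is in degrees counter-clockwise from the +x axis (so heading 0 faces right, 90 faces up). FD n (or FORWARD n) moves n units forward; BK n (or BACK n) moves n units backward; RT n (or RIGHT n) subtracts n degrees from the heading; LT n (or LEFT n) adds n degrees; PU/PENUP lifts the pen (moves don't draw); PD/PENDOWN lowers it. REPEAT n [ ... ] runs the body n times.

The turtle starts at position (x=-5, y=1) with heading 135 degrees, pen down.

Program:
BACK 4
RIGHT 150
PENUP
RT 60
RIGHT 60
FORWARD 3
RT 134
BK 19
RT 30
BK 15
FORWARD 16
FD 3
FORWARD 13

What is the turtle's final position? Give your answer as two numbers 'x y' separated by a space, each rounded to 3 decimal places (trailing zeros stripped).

Executing turtle program step by step:
Start: pos=(-5,1), heading=135, pen down
BK 4: (-5,1) -> (-2.172,-1.828) [heading=135, draw]
RT 150: heading 135 -> 345
PU: pen up
RT 60: heading 345 -> 285
RT 60: heading 285 -> 225
FD 3: (-2.172,-1.828) -> (-4.293,-3.95) [heading=225, move]
RT 134: heading 225 -> 91
BK 19: (-4.293,-3.95) -> (-3.961,-22.947) [heading=91, move]
RT 30: heading 91 -> 61
BK 15: (-3.961,-22.947) -> (-11.233,-36.066) [heading=61, move]
FD 16: (-11.233,-36.066) -> (-3.476,-22.072) [heading=61, move]
FD 3: (-3.476,-22.072) -> (-2.022,-19.448) [heading=61, move]
FD 13: (-2.022,-19.448) -> (4.28,-8.078) [heading=61, move]
Final: pos=(4.28,-8.078), heading=61, 1 segment(s) drawn

Answer: 4.28 -8.078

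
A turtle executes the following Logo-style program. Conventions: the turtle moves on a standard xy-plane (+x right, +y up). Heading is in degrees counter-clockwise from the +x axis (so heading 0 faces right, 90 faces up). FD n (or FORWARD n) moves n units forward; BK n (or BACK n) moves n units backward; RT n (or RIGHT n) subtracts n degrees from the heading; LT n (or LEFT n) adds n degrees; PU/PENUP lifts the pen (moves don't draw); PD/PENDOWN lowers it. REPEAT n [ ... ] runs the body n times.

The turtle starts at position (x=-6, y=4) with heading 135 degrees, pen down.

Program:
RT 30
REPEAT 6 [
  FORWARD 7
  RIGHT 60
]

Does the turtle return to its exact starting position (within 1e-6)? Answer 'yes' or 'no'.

Executing turtle program step by step:
Start: pos=(-6,4), heading=135, pen down
RT 30: heading 135 -> 105
REPEAT 6 [
  -- iteration 1/6 --
  FD 7: (-6,4) -> (-7.812,10.761) [heading=105, draw]
  RT 60: heading 105 -> 45
  -- iteration 2/6 --
  FD 7: (-7.812,10.761) -> (-2.862,15.711) [heading=45, draw]
  RT 60: heading 45 -> 345
  -- iteration 3/6 --
  FD 7: (-2.862,15.711) -> (3.899,13.899) [heading=345, draw]
  RT 60: heading 345 -> 285
  -- iteration 4/6 --
  FD 7: (3.899,13.899) -> (5.711,7.138) [heading=285, draw]
  RT 60: heading 285 -> 225
  -- iteration 5/6 --
  FD 7: (5.711,7.138) -> (0.761,2.188) [heading=225, draw]
  RT 60: heading 225 -> 165
  -- iteration 6/6 --
  FD 7: (0.761,2.188) -> (-6,4) [heading=165, draw]
  RT 60: heading 165 -> 105
]
Final: pos=(-6,4), heading=105, 6 segment(s) drawn

Start position: (-6, 4)
Final position: (-6, 4)
Distance = 0; < 1e-6 -> CLOSED

Answer: yes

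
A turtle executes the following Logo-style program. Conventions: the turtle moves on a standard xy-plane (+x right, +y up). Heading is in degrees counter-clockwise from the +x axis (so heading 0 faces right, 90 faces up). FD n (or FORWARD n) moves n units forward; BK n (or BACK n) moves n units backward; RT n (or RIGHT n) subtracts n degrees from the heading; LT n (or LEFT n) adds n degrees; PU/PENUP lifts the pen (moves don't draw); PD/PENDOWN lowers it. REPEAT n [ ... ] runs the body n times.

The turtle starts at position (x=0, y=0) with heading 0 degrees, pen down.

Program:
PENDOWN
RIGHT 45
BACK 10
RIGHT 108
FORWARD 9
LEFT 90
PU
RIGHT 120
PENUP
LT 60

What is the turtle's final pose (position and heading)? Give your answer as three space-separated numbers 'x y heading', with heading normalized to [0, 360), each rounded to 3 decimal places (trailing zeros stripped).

Executing turtle program step by step:
Start: pos=(0,0), heading=0, pen down
PD: pen down
RT 45: heading 0 -> 315
BK 10: (0,0) -> (-7.071,7.071) [heading=315, draw]
RT 108: heading 315 -> 207
FD 9: (-7.071,7.071) -> (-15.09,2.985) [heading=207, draw]
LT 90: heading 207 -> 297
PU: pen up
RT 120: heading 297 -> 177
PU: pen up
LT 60: heading 177 -> 237
Final: pos=(-15.09,2.985), heading=237, 2 segment(s) drawn

Answer: -15.09 2.985 237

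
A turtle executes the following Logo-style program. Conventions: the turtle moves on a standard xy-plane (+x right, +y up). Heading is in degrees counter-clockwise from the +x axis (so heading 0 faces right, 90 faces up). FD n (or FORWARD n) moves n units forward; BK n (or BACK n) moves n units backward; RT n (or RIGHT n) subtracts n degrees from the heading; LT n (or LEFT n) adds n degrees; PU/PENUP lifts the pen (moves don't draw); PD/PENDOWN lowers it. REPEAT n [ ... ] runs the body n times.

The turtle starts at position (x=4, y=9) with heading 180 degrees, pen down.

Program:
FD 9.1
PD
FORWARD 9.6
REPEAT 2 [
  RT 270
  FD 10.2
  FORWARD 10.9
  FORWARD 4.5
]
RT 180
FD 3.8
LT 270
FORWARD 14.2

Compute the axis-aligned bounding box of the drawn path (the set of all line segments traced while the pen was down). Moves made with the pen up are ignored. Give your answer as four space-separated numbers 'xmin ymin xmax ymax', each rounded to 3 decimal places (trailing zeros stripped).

Answer: -14.7 -16.6 10.9 9

Derivation:
Executing turtle program step by step:
Start: pos=(4,9), heading=180, pen down
FD 9.1: (4,9) -> (-5.1,9) [heading=180, draw]
PD: pen down
FD 9.6: (-5.1,9) -> (-14.7,9) [heading=180, draw]
REPEAT 2 [
  -- iteration 1/2 --
  RT 270: heading 180 -> 270
  FD 10.2: (-14.7,9) -> (-14.7,-1.2) [heading=270, draw]
  FD 10.9: (-14.7,-1.2) -> (-14.7,-12.1) [heading=270, draw]
  FD 4.5: (-14.7,-12.1) -> (-14.7,-16.6) [heading=270, draw]
  -- iteration 2/2 --
  RT 270: heading 270 -> 0
  FD 10.2: (-14.7,-16.6) -> (-4.5,-16.6) [heading=0, draw]
  FD 10.9: (-4.5,-16.6) -> (6.4,-16.6) [heading=0, draw]
  FD 4.5: (6.4,-16.6) -> (10.9,-16.6) [heading=0, draw]
]
RT 180: heading 0 -> 180
FD 3.8: (10.9,-16.6) -> (7.1,-16.6) [heading=180, draw]
LT 270: heading 180 -> 90
FD 14.2: (7.1,-16.6) -> (7.1,-2.4) [heading=90, draw]
Final: pos=(7.1,-2.4), heading=90, 10 segment(s) drawn

Segment endpoints: x in {-14.7, -5.1, -4.5, 4, 6.4, 7.1, 7.1, 10.9}, y in {-16.6, -16.6, -16.6, -12.1, -2.4, -1.2, 9, 9, 9}
xmin=-14.7, ymin=-16.6, xmax=10.9, ymax=9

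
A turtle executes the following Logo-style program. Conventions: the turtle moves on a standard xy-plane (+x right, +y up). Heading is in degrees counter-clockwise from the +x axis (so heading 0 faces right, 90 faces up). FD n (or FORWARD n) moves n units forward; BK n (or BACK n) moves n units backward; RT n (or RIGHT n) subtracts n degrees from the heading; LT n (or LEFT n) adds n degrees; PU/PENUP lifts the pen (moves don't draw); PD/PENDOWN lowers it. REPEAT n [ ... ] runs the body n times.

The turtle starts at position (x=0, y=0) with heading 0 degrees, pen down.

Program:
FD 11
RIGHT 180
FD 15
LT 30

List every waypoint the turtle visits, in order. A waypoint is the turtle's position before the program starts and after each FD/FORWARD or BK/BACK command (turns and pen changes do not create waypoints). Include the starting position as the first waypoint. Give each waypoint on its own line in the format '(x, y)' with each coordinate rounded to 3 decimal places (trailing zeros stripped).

Executing turtle program step by step:
Start: pos=(0,0), heading=0, pen down
FD 11: (0,0) -> (11,0) [heading=0, draw]
RT 180: heading 0 -> 180
FD 15: (11,0) -> (-4,0) [heading=180, draw]
LT 30: heading 180 -> 210
Final: pos=(-4,0), heading=210, 2 segment(s) drawn
Waypoints (3 total):
(0, 0)
(11, 0)
(-4, 0)

Answer: (0, 0)
(11, 0)
(-4, 0)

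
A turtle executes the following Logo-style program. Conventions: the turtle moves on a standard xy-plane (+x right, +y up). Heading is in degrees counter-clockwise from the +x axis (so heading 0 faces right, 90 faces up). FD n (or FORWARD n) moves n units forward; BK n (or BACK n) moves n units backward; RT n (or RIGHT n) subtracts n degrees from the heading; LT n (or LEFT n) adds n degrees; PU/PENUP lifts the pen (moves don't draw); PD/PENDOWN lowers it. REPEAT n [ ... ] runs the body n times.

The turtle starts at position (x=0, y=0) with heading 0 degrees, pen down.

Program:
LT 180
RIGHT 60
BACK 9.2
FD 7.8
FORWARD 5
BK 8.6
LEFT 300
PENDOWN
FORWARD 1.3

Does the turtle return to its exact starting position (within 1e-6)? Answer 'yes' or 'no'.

Answer: no

Derivation:
Executing turtle program step by step:
Start: pos=(0,0), heading=0, pen down
LT 180: heading 0 -> 180
RT 60: heading 180 -> 120
BK 9.2: (0,0) -> (4.6,-7.967) [heading=120, draw]
FD 7.8: (4.6,-7.967) -> (0.7,-1.212) [heading=120, draw]
FD 5: (0.7,-1.212) -> (-1.8,3.118) [heading=120, draw]
BK 8.6: (-1.8,3.118) -> (2.5,-4.33) [heading=120, draw]
LT 300: heading 120 -> 60
PD: pen down
FD 1.3: (2.5,-4.33) -> (3.15,-3.204) [heading=60, draw]
Final: pos=(3.15,-3.204), heading=60, 5 segment(s) drawn

Start position: (0, 0)
Final position: (3.15, -3.204)
Distance = 4.493; >= 1e-6 -> NOT closed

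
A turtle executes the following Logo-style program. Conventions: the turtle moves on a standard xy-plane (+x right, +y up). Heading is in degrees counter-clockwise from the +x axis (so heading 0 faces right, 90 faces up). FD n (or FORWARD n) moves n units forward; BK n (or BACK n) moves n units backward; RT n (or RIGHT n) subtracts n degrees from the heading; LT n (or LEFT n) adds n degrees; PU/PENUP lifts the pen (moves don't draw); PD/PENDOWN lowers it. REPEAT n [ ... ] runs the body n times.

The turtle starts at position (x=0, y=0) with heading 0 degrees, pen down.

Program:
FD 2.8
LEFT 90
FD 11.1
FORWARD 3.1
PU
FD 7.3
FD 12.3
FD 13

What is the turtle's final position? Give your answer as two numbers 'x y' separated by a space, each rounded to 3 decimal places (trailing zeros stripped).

Executing turtle program step by step:
Start: pos=(0,0), heading=0, pen down
FD 2.8: (0,0) -> (2.8,0) [heading=0, draw]
LT 90: heading 0 -> 90
FD 11.1: (2.8,0) -> (2.8,11.1) [heading=90, draw]
FD 3.1: (2.8,11.1) -> (2.8,14.2) [heading=90, draw]
PU: pen up
FD 7.3: (2.8,14.2) -> (2.8,21.5) [heading=90, move]
FD 12.3: (2.8,21.5) -> (2.8,33.8) [heading=90, move]
FD 13: (2.8,33.8) -> (2.8,46.8) [heading=90, move]
Final: pos=(2.8,46.8), heading=90, 3 segment(s) drawn

Answer: 2.8 46.8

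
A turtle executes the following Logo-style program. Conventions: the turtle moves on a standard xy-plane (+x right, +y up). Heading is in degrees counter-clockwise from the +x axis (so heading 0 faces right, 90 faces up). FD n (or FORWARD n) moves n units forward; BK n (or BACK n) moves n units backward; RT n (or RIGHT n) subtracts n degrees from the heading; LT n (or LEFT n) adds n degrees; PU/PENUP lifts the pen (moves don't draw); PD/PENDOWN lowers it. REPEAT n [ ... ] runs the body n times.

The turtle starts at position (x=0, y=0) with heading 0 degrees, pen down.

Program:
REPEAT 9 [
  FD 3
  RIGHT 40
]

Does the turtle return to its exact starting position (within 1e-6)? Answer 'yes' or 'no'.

Answer: yes

Derivation:
Executing turtle program step by step:
Start: pos=(0,0), heading=0, pen down
REPEAT 9 [
  -- iteration 1/9 --
  FD 3: (0,0) -> (3,0) [heading=0, draw]
  RT 40: heading 0 -> 320
  -- iteration 2/9 --
  FD 3: (3,0) -> (5.298,-1.928) [heading=320, draw]
  RT 40: heading 320 -> 280
  -- iteration 3/9 --
  FD 3: (5.298,-1.928) -> (5.819,-4.883) [heading=280, draw]
  RT 40: heading 280 -> 240
  -- iteration 4/9 --
  FD 3: (5.819,-4.883) -> (4.319,-7.481) [heading=240, draw]
  RT 40: heading 240 -> 200
  -- iteration 5/9 --
  FD 3: (4.319,-7.481) -> (1.5,-8.507) [heading=200, draw]
  RT 40: heading 200 -> 160
  -- iteration 6/9 --
  FD 3: (1.5,-8.507) -> (-1.319,-7.481) [heading=160, draw]
  RT 40: heading 160 -> 120
  -- iteration 7/9 --
  FD 3: (-1.319,-7.481) -> (-2.819,-4.883) [heading=120, draw]
  RT 40: heading 120 -> 80
  -- iteration 8/9 --
  FD 3: (-2.819,-4.883) -> (-2.298,-1.928) [heading=80, draw]
  RT 40: heading 80 -> 40
  -- iteration 9/9 --
  FD 3: (-2.298,-1.928) -> (0,0) [heading=40, draw]
  RT 40: heading 40 -> 0
]
Final: pos=(0,0), heading=0, 9 segment(s) drawn

Start position: (0, 0)
Final position: (0, 0)
Distance = 0; < 1e-6 -> CLOSED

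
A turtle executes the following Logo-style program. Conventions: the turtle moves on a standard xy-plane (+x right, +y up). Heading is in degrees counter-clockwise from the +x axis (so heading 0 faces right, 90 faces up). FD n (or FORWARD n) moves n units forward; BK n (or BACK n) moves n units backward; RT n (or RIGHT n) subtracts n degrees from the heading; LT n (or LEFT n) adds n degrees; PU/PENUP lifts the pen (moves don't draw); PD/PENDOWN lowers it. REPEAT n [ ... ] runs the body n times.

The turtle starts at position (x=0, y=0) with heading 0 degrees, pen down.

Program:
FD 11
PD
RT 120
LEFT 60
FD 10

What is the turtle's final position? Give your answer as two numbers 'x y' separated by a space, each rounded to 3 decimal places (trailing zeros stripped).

Executing turtle program step by step:
Start: pos=(0,0), heading=0, pen down
FD 11: (0,0) -> (11,0) [heading=0, draw]
PD: pen down
RT 120: heading 0 -> 240
LT 60: heading 240 -> 300
FD 10: (11,0) -> (16,-8.66) [heading=300, draw]
Final: pos=(16,-8.66), heading=300, 2 segment(s) drawn

Answer: 16 -8.66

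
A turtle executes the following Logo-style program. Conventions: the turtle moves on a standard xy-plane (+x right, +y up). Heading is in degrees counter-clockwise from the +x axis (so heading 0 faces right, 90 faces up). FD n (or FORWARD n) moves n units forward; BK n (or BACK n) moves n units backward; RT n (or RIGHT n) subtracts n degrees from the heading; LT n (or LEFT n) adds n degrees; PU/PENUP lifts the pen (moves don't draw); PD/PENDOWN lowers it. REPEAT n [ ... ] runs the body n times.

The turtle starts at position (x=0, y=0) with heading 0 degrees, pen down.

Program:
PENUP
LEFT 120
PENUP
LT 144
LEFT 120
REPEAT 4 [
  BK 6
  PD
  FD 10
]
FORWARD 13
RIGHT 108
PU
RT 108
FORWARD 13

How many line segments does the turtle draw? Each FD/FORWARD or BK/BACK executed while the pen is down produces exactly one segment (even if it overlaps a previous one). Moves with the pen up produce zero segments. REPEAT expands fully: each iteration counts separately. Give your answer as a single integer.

Executing turtle program step by step:
Start: pos=(0,0), heading=0, pen down
PU: pen up
LT 120: heading 0 -> 120
PU: pen up
LT 144: heading 120 -> 264
LT 120: heading 264 -> 24
REPEAT 4 [
  -- iteration 1/4 --
  BK 6: (0,0) -> (-5.481,-2.44) [heading=24, move]
  PD: pen down
  FD 10: (-5.481,-2.44) -> (3.654,1.627) [heading=24, draw]
  -- iteration 2/4 --
  BK 6: (3.654,1.627) -> (-1.827,-0.813) [heading=24, draw]
  PD: pen down
  FD 10: (-1.827,-0.813) -> (7.308,3.254) [heading=24, draw]
  -- iteration 3/4 --
  BK 6: (7.308,3.254) -> (1.827,0.813) [heading=24, draw]
  PD: pen down
  FD 10: (1.827,0.813) -> (10.963,4.881) [heading=24, draw]
  -- iteration 4/4 --
  BK 6: (10.963,4.881) -> (5.481,2.44) [heading=24, draw]
  PD: pen down
  FD 10: (5.481,2.44) -> (14.617,6.508) [heading=24, draw]
]
FD 13: (14.617,6.508) -> (26.493,11.795) [heading=24, draw]
RT 108: heading 24 -> 276
PU: pen up
RT 108: heading 276 -> 168
FD 13: (26.493,11.795) -> (13.777,14.498) [heading=168, move]
Final: pos=(13.777,14.498), heading=168, 8 segment(s) drawn
Segments drawn: 8

Answer: 8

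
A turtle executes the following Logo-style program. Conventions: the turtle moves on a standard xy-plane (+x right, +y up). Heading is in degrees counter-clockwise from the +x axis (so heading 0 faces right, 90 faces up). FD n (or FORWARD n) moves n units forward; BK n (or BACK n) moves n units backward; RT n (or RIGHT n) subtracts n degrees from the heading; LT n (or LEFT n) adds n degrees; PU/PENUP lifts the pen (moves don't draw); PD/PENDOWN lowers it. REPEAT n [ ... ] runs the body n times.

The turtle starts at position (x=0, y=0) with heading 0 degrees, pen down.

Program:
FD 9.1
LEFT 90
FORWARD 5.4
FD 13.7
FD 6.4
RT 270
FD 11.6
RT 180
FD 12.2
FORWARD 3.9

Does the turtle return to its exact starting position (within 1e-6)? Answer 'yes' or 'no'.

Answer: no

Derivation:
Executing turtle program step by step:
Start: pos=(0,0), heading=0, pen down
FD 9.1: (0,0) -> (9.1,0) [heading=0, draw]
LT 90: heading 0 -> 90
FD 5.4: (9.1,0) -> (9.1,5.4) [heading=90, draw]
FD 13.7: (9.1,5.4) -> (9.1,19.1) [heading=90, draw]
FD 6.4: (9.1,19.1) -> (9.1,25.5) [heading=90, draw]
RT 270: heading 90 -> 180
FD 11.6: (9.1,25.5) -> (-2.5,25.5) [heading=180, draw]
RT 180: heading 180 -> 0
FD 12.2: (-2.5,25.5) -> (9.7,25.5) [heading=0, draw]
FD 3.9: (9.7,25.5) -> (13.6,25.5) [heading=0, draw]
Final: pos=(13.6,25.5), heading=0, 7 segment(s) drawn

Start position: (0, 0)
Final position: (13.6, 25.5)
Distance = 28.9; >= 1e-6 -> NOT closed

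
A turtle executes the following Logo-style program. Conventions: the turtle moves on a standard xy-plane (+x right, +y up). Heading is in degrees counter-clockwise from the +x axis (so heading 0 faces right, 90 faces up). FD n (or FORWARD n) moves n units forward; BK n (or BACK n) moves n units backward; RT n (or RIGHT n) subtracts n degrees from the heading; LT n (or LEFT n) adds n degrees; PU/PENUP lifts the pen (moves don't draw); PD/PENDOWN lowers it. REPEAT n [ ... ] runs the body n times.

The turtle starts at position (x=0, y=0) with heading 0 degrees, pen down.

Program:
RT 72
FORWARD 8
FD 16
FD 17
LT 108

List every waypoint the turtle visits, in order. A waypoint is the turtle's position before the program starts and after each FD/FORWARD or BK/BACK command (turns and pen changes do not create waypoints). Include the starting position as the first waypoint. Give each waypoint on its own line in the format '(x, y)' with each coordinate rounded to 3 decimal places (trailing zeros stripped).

Answer: (0, 0)
(2.472, -7.608)
(7.416, -22.825)
(12.67, -38.993)

Derivation:
Executing turtle program step by step:
Start: pos=(0,0), heading=0, pen down
RT 72: heading 0 -> 288
FD 8: (0,0) -> (2.472,-7.608) [heading=288, draw]
FD 16: (2.472,-7.608) -> (7.416,-22.825) [heading=288, draw]
FD 17: (7.416,-22.825) -> (12.67,-38.993) [heading=288, draw]
LT 108: heading 288 -> 36
Final: pos=(12.67,-38.993), heading=36, 3 segment(s) drawn
Waypoints (4 total):
(0, 0)
(2.472, -7.608)
(7.416, -22.825)
(12.67, -38.993)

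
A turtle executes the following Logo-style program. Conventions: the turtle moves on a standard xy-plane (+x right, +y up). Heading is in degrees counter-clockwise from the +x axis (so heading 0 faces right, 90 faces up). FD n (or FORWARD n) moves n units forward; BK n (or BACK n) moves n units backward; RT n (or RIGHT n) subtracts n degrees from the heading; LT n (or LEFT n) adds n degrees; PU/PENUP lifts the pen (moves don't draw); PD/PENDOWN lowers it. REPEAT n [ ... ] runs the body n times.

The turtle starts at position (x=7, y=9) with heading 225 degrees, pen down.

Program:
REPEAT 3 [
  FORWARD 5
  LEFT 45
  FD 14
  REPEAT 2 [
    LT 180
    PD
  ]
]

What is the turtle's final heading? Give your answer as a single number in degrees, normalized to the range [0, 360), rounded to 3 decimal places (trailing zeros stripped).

Answer: 0

Derivation:
Executing turtle program step by step:
Start: pos=(7,9), heading=225, pen down
REPEAT 3 [
  -- iteration 1/3 --
  FD 5: (7,9) -> (3.464,5.464) [heading=225, draw]
  LT 45: heading 225 -> 270
  FD 14: (3.464,5.464) -> (3.464,-8.536) [heading=270, draw]
  REPEAT 2 [
    -- iteration 1/2 --
    LT 180: heading 270 -> 90
    PD: pen down
    -- iteration 2/2 --
    LT 180: heading 90 -> 270
    PD: pen down
  ]
  -- iteration 2/3 --
  FD 5: (3.464,-8.536) -> (3.464,-13.536) [heading=270, draw]
  LT 45: heading 270 -> 315
  FD 14: (3.464,-13.536) -> (13.364,-23.435) [heading=315, draw]
  REPEAT 2 [
    -- iteration 1/2 --
    LT 180: heading 315 -> 135
    PD: pen down
    -- iteration 2/2 --
    LT 180: heading 135 -> 315
    PD: pen down
  ]
  -- iteration 3/3 --
  FD 5: (13.364,-23.435) -> (16.899,-26.971) [heading=315, draw]
  LT 45: heading 315 -> 0
  FD 14: (16.899,-26.971) -> (30.899,-26.971) [heading=0, draw]
  REPEAT 2 [
    -- iteration 1/2 --
    LT 180: heading 0 -> 180
    PD: pen down
    -- iteration 2/2 --
    LT 180: heading 180 -> 0
    PD: pen down
  ]
]
Final: pos=(30.899,-26.971), heading=0, 6 segment(s) drawn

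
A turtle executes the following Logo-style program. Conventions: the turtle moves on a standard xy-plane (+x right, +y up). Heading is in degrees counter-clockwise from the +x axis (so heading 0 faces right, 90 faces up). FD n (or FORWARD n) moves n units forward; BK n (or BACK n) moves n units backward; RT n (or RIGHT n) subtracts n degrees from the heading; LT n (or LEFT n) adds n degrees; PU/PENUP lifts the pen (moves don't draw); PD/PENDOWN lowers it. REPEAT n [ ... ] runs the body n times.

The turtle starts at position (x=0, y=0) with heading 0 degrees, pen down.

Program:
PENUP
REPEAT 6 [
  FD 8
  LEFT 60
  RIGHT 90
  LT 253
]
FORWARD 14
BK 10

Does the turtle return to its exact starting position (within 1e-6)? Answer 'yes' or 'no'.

Executing turtle program step by step:
Start: pos=(0,0), heading=0, pen down
PU: pen up
REPEAT 6 [
  -- iteration 1/6 --
  FD 8: (0,0) -> (8,0) [heading=0, move]
  LT 60: heading 0 -> 60
  RT 90: heading 60 -> 330
  LT 253: heading 330 -> 223
  -- iteration 2/6 --
  FD 8: (8,0) -> (2.149,-5.456) [heading=223, move]
  LT 60: heading 223 -> 283
  RT 90: heading 283 -> 193
  LT 253: heading 193 -> 86
  -- iteration 3/6 --
  FD 8: (2.149,-5.456) -> (2.707,2.525) [heading=86, move]
  LT 60: heading 86 -> 146
  RT 90: heading 146 -> 56
  LT 253: heading 56 -> 309
  -- iteration 4/6 --
  FD 8: (2.707,2.525) -> (7.742,-3.693) [heading=309, move]
  LT 60: heading 309 -> 9
  RT 90: heading 9 -> 279
  LT 253: heading 279 -> 172
  -- iteration 5/6 --
  FD 8: (7.742,-3.693) -> (-0.18,-2.579) [heading=172, move]
  LT 60: heading 172 -> 232
  RT 90: heading 232 -> 142
  LT 253: heading 142 -> 35
  -- iteration 6/6 --
  FD 8: (-0.18,-2.579) -> (6.373,2.009) [heading=35, move]
  LT 60: heading 35 -> 95
  RT 90: heading 95 -> 5
  LT 253: heading 5 -> 258
]
FD 14: (6.373,2.009) -> (3.462,-11.685) [heading=258, move]
BK 10: (3.462,-11.685) -> (5.541,-1.903) [heading=258, move]
Final: pos=(5.541,-1.903), heading=258, 0 segment(s) drawn

Start position: (0, 0)
Final position: (5.541, -1.903)
Distance = 5.859; >= 1e-6 -> NOT closed

Answer: no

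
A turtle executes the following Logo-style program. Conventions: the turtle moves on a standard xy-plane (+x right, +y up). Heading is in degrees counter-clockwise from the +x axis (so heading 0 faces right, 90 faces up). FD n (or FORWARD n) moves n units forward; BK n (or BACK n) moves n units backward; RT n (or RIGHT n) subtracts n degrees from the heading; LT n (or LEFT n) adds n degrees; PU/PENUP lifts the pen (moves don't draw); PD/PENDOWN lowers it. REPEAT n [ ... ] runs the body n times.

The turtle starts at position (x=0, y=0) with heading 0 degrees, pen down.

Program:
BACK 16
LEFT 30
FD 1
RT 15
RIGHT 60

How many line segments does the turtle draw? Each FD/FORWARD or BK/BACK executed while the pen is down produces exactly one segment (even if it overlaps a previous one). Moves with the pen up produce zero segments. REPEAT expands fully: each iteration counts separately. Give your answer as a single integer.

Executing turtle program step by step:
Start: pos=(0,0), heading=0, pen down
BK 16: (0,0) -> (-16,0) [heading=0, draw]
LT 30: heading 0 -> 30
FD 1: (-16,0) -> (-15.134,0.5) [heading=30, draw]
RT 15: heading 30 -> 15
RT 60: heading 15 -> 315
Final: pos=(-15.134,0.5), heading=315, 2 segment(s) drawn
Segments drawn: 2

Answer: 2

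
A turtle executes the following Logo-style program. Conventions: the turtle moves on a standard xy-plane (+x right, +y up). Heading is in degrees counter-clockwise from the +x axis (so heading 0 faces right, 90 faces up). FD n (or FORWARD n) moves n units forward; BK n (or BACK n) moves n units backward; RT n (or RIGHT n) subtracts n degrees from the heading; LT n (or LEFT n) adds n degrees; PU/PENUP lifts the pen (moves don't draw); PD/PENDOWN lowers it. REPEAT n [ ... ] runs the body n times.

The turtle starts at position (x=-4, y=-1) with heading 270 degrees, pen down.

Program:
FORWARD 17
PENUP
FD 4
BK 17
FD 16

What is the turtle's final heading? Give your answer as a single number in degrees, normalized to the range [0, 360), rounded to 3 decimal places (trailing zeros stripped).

Executing turtle program step by step:
Start: pos=(-4,-1), heading=270, pen down
FD 17: (-4,-1) -> (-4,-18) [heading=270, draw]
PU: pen up
FD 4: (-4,-18) -> (-4,-22) [heading=270, move]
BK 17: (-4,-22) -> (-4,-5) [heading=270, move]
FD 16: (-4,-5) -> (-4,-21) [heading=270, move]
Final: pos=(-4,-21), heading=270, 1 segment(s) drawn

Answer: 270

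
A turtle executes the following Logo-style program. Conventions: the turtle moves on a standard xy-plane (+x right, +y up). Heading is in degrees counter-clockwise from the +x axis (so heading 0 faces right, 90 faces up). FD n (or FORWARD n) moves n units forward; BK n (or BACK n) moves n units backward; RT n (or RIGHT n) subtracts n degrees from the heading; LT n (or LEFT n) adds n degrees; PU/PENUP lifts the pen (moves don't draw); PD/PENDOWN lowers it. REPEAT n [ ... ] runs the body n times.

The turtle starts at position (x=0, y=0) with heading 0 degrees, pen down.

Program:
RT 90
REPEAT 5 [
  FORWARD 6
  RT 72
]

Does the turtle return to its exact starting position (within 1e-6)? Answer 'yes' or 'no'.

Answer: yes

Derivation:
Executing turtle program step by step:
Start: pos=(0,0), heading=0, pen down
RT 90: heading 0 -> 270
REPEAT 5 [
  -- iteration 1/5 --
  FD 6: (0,0) -> (0,-6) [heading=270, draw]
  RT 72: heading 270 -> 198
  -- iteration 2/5 --
  FD 6: (0,-6) -> (-5.706,-7.854) [heading=198, draw]
  RT 72: heading 198 -> 126
  -- iteration 3/5 --
  FD 6: (-5.706,-7.854) -> (-9.233,-3) [heading=126, draw]
  RT 72: heading 126 -> 54
  -- iteration 4/5 --
  FD 6: (-9.233,-3) -> (-5.706,1.854) [heading=54, draw]
  RT 72: heading 54 -> 342
  -- iteration 5/5 --
  FD 6: (-5.706,1.854) -> (0,0) [heading=342, draw]
  RT 72: heading 342 -> 270
]
Final: pos=(0,0), heading=270, 5 segment(s) drawn

Start position: (0, 0)
Final position: (0, 0)
Distance = 0; < 1e-6 -> CLOSED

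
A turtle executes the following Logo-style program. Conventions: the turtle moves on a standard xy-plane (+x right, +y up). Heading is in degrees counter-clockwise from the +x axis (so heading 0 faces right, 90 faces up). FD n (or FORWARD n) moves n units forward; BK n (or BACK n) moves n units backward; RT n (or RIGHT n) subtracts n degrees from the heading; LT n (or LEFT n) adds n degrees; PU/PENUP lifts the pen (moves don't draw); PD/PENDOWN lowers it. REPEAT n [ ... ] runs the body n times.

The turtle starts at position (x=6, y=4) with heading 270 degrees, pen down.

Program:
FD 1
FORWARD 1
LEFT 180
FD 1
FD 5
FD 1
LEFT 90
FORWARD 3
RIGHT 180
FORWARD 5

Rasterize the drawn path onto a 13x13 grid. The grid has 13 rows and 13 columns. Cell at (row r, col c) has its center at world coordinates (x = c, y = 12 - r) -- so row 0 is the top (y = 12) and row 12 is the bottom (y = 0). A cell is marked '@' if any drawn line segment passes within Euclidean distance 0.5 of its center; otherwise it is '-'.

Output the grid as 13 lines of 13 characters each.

Segment 0: (6,4) -> (6,3)
Segment 1: (6,3) -> (6,2)
Segment 2: (6,2) -> (6,3)
Segment 3: (6,3) -> (6,8)
Segment 4: (6,8) -> (6,9)
Segment 5: (6,9) -> (3,9)
Segment 6: (3,9) -> (8,9)

Answer: -------------
-------------
-------------
---@@@@@@----
------@------
------@------
------@------
------@------
------@------
------@------
------@------
-------------
-------------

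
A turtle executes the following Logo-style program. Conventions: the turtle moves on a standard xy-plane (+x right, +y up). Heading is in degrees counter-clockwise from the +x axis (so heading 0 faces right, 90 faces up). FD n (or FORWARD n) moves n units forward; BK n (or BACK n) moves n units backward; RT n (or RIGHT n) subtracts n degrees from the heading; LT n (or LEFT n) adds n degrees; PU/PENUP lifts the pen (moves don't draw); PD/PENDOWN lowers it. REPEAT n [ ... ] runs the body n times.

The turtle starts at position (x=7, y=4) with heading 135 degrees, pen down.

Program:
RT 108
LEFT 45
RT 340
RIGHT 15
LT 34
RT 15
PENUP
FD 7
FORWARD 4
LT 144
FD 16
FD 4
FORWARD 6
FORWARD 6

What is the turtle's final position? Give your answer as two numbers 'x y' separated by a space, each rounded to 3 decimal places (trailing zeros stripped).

Answer: -10.15 -12.773

Derivation:
Executing turtle program step by step:
Start: pos=(7,4), heading=135, pen down
RT 108: heading 135 -> 27
LT 45: heading 27 -> 72
RT 340: heading 72 -> 92
RT 15: heading 92 -> 77
LT 34: heading 77 -> 111
RT 15: heading 111 -> 96
PU: pen up
FD 7: (7,4) -> (6.268,10.962) [heading=96, move]
FD 4: (6.268,10.962) -> (5.85,14.94) [heading=96, move]
LT 144: heading 96 -> 240
FD 16: (5.85,14.94) -> (-2.15,1.083) [heading=240, move]
FD 4: (-2.15,1.083) -> (-4.15,-2.381) [heading=240, move]
FD 6: (-4.15,-2.381) -> (-7.15,-7.577) [heading=240, move]
FD 6: (-7.15,-7.577) -> (-10.15,-12.773) [heading=240, move]
Final: pos=(-10.15,-12.773), heading=240, 0 segment(s) drawn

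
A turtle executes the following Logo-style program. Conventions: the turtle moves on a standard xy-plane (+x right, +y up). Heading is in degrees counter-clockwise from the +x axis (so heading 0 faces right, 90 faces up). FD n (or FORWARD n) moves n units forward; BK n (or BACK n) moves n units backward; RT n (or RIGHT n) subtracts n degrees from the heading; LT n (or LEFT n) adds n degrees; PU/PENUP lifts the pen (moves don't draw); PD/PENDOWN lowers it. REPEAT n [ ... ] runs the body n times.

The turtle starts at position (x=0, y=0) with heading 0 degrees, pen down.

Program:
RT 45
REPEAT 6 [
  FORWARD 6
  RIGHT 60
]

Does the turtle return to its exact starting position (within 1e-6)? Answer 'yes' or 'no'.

Executing turtle program step by step:
Start: pos=(0,0), heading=0, pen down
RT 45: heading 0 -> 315
REPEAT 6 [
  -- iteration 1/6 --
  FD 6: (0,0) -> (4.243,-4.243) [heading=315, draw]
  RT 60: heading 315 -> 255
  -- iteration 2/6 --
  FD 6: (4.243,-4.243) -> (2.69,-10.038) [heading=255, draw]
  RT 60: heading 255 -> 195
  -- iteration 3/6 --
  FD 6: (2.69,-10.038) -> (-3.106,-11.591) [heading=195, draw]
  RT 60: heading 195 -> 135
  -- iteration 4/6 --
  FD 6: (-3.106,-11.591) -> (-7.348,-7.348) [heading=135, draw]
  RT 60: heading 135 -> 75
  -- iteration 5/6 --
  FD 6: (-7.348,-7.348) -> (-5.796,-1.553) [heading=75, draw]
  RT 60: heading 75 -> 15
  -- iteration 6/6 --
  FD 6: (-5.796,-1.553) -> (0,0) [heading=15, draw]
  RT 60: heading 15 -> 315
]
Final: pos=(0,0), heading=315, 6 segment(s) drawn

Start position: (0, 0)
Final position: (0, 0)
Distance = 0; < 1e-6 -> CLOSED

Answer: yes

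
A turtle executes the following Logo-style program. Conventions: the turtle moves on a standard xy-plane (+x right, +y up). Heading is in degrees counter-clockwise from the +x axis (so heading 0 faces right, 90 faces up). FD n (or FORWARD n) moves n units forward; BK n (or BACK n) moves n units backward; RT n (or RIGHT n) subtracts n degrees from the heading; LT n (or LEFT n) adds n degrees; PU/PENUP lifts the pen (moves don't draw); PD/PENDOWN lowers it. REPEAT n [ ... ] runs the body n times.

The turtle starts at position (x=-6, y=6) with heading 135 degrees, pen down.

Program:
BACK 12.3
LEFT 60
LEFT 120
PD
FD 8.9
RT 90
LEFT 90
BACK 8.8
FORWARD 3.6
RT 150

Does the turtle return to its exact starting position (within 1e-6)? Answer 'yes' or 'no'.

Answer: no

Derivation:
Executing turtle program step by step:
Start: pos=(-6,6), heading=135, pen down
BK 12.3: (-6,6) -> (2.697,-2.697) [heading=135, draw]
LT 60: heading 135 -> 195
LT 120: heading 195 -> 315
PD: pen down
FD 8.9: (2.697,-2.697) -> (8.991,-8.991) [heading=315, draw]
RT 90: heading 315 -> 225
LT 90: heading 225 -> 315
BK 8.8: (8.991,-8.991) -> (2.768,-2.768) [heading=315, draw]
FD 3.6: (2.768,-2.768) -> (5.314,-5.314) [heading=315, draw]
RT 150: heading 315 -> 165
Final: pos=(5.314,-5.314), heading=165, 4 segment(s) drawn

Start position: (-6, 6)
Final position: (5.314, -5.314)
Distance = 16; >= 1e-6 -> NOT closed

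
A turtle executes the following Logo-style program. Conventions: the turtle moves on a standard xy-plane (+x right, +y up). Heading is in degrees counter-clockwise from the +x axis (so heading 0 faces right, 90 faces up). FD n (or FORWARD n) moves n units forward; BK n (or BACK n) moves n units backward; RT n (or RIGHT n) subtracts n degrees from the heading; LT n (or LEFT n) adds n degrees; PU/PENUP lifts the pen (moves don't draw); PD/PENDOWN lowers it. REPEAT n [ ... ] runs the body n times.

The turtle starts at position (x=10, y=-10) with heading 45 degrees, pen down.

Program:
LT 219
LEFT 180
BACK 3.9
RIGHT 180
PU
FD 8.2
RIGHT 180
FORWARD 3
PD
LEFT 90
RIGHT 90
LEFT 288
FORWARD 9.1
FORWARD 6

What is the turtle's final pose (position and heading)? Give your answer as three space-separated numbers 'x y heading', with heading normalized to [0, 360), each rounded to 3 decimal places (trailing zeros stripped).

Executing turtle program step by step:
Start: pos=(10,-10), heading=45, pen down
LT 219: heading 45 -> 264
LT 180: heading 264 -> 84
BK 3.9: (10,-10) -> (9.592,-13.879) [heading=84, draw]
RT 180: heading 84 -> 264
PU: pen up
FD 8.2: (9.592,-13.879) -> (8.735,-22.034) [heading=264, move]
RT 180: heading 264 -> 84
FD 3: (8.735,-22.034) -> (9.049,-19.05) [heading=84, move]
PD: pen down
LT 90: heading 84 -> 174
RT 90: heading 174 -> 84
LT 288: heading 84 -> 12
FD 9.1: (9.049,-19.05) -> (17.95,-17.158) [heading=12, draw]
FD 6: (17.95,-17.158) -> (23.819,-15.911) [heading=12, draw]
Final: pos=(23.819,-15.911), heading=12, 3 segment(s) drawn

Answer: 23.819 -15.911 12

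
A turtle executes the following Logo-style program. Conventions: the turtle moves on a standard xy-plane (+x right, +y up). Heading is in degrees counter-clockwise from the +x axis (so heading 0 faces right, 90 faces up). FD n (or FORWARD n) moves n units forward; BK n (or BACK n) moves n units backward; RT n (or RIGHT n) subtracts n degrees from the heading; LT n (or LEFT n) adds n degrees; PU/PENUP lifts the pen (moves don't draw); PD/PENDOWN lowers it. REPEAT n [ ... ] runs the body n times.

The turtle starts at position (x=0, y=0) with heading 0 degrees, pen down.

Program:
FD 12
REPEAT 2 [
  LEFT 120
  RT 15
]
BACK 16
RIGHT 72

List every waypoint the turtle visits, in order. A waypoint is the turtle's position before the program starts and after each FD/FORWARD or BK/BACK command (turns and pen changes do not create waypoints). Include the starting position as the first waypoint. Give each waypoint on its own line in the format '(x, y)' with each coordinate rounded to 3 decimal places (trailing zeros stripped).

Executing turtle program step by step:
Start: pos=(0,0), heading=0, pen down
FD 12: (0,0) -> (12,0) [heading=0, draw]
REPEAT 2 [
  -- iteration 1/2 --
  LT 120: heading 0 -> 120
  RT 15: heading 120 -> 105
  -- iteration 2/2 --
  LT 120: heading 105 -> 225
  RT 15: heading 225 -> 210
]
BK 16: (12,0) -> (25.856,8) [heading=210, draw]
RT 72: heading 210 -> 138
Final: pos=(25.856,8), heading=138, 2 segment(s) drawn
Waypoints (3 total):
(0, 0)
(12, 0)
(25.856, 8)

Answer: (0, 0)
(12, 0)
(25.856, 8)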